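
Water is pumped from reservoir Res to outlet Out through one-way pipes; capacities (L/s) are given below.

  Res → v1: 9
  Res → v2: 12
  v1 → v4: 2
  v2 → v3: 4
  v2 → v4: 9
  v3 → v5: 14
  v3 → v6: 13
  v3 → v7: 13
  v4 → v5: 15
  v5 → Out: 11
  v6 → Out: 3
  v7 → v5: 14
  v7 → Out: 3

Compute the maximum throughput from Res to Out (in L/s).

Augment Res→v1→v4→v5→Out: bottleneck 2, flow now 2.
Augment Res→v2→v3→v5→Out: bottleneck 4, flow now 6.
Augment Res→v2→v4→v5→Out: bottleneck 5, flow now 11.
Augment Res→v2→v4→v5→v3→v6→Out: bottleneck 3, flow now 14. (uses reverse residual edge)
No augmenting path remains; maximum flow = 14.
In the residual graph, reachable from Res: {Res, v1}.
Min-cut edges: Res→v2 (12), v1→v4 (2); capacity 12 + 2 = 14.
This cut is saturated, so no flow can exceed 14.

14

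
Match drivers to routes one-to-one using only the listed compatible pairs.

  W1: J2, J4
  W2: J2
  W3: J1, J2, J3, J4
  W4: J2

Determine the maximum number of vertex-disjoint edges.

3

Unit-capacity flow: source→left, listed edges, right→sink; max matching = max flow.
Augmenting path W1→J2 (+1); matched 1.
Augmenting path W3→J1 (+1); matched 2.
Augmenting path W2→J2→W1→J4 (+1); matched 3.
No augmenting path remains; maximum matching = 3.
König certificate: {W1, W3, J2} is a vertex cover of size 3 (every listed pair touches it), so no matching can be larger.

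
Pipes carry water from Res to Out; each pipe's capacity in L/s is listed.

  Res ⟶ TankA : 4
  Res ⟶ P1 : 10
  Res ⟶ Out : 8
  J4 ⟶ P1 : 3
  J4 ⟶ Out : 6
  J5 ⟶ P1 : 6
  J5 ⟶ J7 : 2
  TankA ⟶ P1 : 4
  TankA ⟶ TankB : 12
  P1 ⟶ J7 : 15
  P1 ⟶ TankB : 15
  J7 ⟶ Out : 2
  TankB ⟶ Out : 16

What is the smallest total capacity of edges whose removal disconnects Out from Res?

22

Augment Res→Out: bottleneck 8, flow now 8.
Augment Res→TankA→TankB→Out: bottleneck 4, flow now 12.
Augment Res→P1→J7→Out: bottleneck 2, flow now 14.
Augment Res→P1→TankB→Out: bottleneck 8, flow now 22.
No augmenting path remains; maximum flow = 22.
By max-flow min-cut, the minimum cut capacity equals the max flow.
In the residual graph, reachable from Res: {Res}.
Min-cut edges: Res→TankA (4), Res→P1 (10), Res→Out (8); capacity 4 + 10 + 8 = 22.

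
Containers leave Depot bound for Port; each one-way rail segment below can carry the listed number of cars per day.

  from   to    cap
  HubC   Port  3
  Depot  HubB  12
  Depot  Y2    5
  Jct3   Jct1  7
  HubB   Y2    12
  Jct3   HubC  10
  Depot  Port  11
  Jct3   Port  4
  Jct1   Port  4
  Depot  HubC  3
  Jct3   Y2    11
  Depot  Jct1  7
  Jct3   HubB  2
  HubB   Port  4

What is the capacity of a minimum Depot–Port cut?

22

Augment Depot→Port: bottleneck 11, flow now 11.
Augment Depot→HubC→Port: bottleneck 3, flow now 14.
Augment Depot→Jct1→Port: bottleneck 4, flow now 18.
Augment Depot→HubB→Port: bottleneck 4, flow now 22.
No augmenting path remains; maximum flow = 22.
By max-flow min-cut, the minimum cut capacity equals the max flow.
In the residual graph, reachable from Depot: {Depot, Jct1, HubB, Y2}.
Min-cut edges: Depot→HubC (3), Depot→Port (11), Jct1→Port (4), HubB→Port (4); capacity 3 + 11 + 4 + 4 = 22.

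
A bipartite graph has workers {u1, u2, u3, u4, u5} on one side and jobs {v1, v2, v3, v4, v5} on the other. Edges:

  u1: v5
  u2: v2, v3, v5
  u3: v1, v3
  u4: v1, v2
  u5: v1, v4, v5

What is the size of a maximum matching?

Unit-capacity flow: source→left, listed edges, right→sink; max matching = max flow.
Augmenting path u1→v5 (+1); matched 1.
Augmenting path u2→v2 (+1); matched 2.
Augmenting path u3→v1 (+1); matched 3.
Augmenting path u5→v4 (+1); matched 4.
Augmenting path u4→v1→u3→v3 (+1); matched 5.
No augmenting path remains; maximum matching = 5.
König certificate: {u1, u2, u3, u4, u5} is a vertex cover of size 5 (every listed pair touches it), so no matching can be larger.

5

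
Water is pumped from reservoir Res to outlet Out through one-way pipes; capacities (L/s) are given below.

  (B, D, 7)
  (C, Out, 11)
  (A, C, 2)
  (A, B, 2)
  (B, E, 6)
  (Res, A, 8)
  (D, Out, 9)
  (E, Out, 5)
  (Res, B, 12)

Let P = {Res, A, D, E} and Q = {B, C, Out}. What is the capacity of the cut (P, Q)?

Edges leaving {Res, A, D, E}: Res→B (12), A→B (2), A→C (2), D→Out (9), E→Out (5).
Cut capacity = 12 + 2 + 2 + 9 + 5 = 30.

30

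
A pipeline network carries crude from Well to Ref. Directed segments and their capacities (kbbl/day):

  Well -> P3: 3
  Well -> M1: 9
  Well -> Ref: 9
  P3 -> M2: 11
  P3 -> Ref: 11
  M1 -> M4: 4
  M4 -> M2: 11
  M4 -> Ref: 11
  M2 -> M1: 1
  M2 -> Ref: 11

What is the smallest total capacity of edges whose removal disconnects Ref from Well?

Augment Well→Ref: bottleneck 9, flow now 9.
Augment Well→P3→Ref: bottleneck 3, flow now 12.
Augment Well→M1→M4→Ref: bottleneck 4, flow now 16.
No augmenting path remains; maximum flow = 16.
By max-flow min-cut, the minimum cut capacity equals the max flow.
In the residual graph, reachable from Well: {Well, M1}.
Min-cut edges: Well→P3 (3), Well→Ref (9), M1→M4 (4); capacity 3 + 9 + 4 = 16.

16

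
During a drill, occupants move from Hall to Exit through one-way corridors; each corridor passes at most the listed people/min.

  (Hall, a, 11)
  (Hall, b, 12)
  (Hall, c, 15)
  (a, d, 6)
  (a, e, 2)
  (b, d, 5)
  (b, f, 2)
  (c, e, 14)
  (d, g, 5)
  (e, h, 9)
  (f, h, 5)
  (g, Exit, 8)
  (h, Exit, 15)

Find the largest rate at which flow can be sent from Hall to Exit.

16

Augment Hall→a→d→g→Exit: bottleneck 5, flow now 5.
Augment Hall→a→e→h→Exit: bottleneck 2, flow now 7.
Augment Hall→b→f→h→Exit: bottleneck 2, flow now 9.
Augment Hall→c→e→h→Exit: bottleneck 7, flow now 16.
No augmenting path remains; maximum flow = 16.
In the residual graph, reachable from Hall: {Hall, a, b, c, d, e}.
Min-cut edges: b→f (2), d→g (5), e→h (9); capacity 2 + 5 + 9 = 16.
This cut is saturated, so no flow can exceed 16.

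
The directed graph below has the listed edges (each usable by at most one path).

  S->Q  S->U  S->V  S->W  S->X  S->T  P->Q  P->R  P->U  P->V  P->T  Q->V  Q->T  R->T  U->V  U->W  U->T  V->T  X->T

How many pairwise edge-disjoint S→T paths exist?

5

Assign every edge capacity 1; by Menger, the answer equals the max flow.
Path S→T (+1); total 1.
Path S→Q→T (+1); total 2.
Path S→U→T (+1); total 3.
Path S→V→T (+1); total 4.
Path S→X→T (+1); total 5.
No residual S→T path; max flow = 5.
Certifying cut of size 5: {S→Q, S→T, S→U, S→V, S→X}.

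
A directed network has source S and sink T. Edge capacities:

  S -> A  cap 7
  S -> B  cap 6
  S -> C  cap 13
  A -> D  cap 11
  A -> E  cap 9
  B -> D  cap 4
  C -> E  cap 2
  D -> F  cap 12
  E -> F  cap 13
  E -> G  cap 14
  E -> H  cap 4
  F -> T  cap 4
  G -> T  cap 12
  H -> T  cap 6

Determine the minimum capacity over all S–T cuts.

Augment S→A→D→F→T: bottleneck 4, flow now 4.
Augment S→A→E→G→T: bottleneck 3, flow now 7.
Augment S→C→E→G→T: bottleneck 2, flow now 9.
Augment S→B→D→A→E→G→T: bottleneck 4, flow now 13. (uses reverse residual edge)
No augmenting path remains; maximum flow = 13.
By max-flow min-cut, the minimum cut capacity equals the max flow.
In the residual graph, reachable from S: {S, B, C}.
Min-cut edges: S→A (7), B→D (4), C→E (2); capacity 7 + 4 + 2 = 13.

13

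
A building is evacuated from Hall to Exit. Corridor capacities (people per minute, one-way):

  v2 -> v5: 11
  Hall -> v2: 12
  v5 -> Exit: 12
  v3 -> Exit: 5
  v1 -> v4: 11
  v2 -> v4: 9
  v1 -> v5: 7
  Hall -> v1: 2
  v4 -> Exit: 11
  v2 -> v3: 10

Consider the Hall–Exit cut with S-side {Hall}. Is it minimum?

Yes — it is a minimum cut (capacity 14).

Given cut capacity: 2 + 12 = 14.
Augment Hall→v1→v4→Exit: bottleneck 2, flow now 2.
Augment Hall→v2→v3→Exit: bottleneck 5, flow now 7.
Augment Hall→v2→v4→Exit: bottleneck 7, flow now 14.
No augmenting path remains; maximum flow = 14.
Cut capacity 14 equals the max flow, so it is a minimum cut.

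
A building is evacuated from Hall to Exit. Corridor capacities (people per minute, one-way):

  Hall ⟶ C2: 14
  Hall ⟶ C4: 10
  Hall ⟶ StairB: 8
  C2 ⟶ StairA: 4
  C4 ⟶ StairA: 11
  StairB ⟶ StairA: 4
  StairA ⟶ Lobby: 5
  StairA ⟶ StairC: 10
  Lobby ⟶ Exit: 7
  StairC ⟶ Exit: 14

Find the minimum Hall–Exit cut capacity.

15

Augment Hall→C2→StairA→Lobby→Exit: bottleneck 4, flow now 4.
Augment Hall→C4→StairA→Lobby→Exit: bottleneck 1, flow now 5.
Augment Hall→C4→StairA→StairC→Exit: bottleneck 9, flow now 14.
Augment Hall→StairB→StairA→StairC→Exit: bottleneck 1, flow now 15.
No augmenting path remains; maximum flow = 15.
By max-flow min-cut, the minimum cut capacity equals the max flow.
In the residual graph, reachable from Hall: {Hall, C2, C4, StairB, StairA}.
Min-cut edges: StairA→Lobby (5), StairA→StairC (10); capacity 5 + 10 = 15.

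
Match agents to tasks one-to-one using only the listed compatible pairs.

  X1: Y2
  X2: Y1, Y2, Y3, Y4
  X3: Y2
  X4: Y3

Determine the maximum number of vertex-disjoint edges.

3

Unit-capacity flow: source→left, listed edges, right→sink; max matching = max flow.
Augmenting path X1→Y2 (+1); matched 1.
Augmenting path X2→Y1 (+1); matched 2.
Augmenting path X4→Y3 (+1); matched 3.
No augmenting path remains; maximum matching = 3.
König certificate: {X2, X4, Y2} is a vertex cover of size 3 (every listed pair touches it), so no matching can be larger.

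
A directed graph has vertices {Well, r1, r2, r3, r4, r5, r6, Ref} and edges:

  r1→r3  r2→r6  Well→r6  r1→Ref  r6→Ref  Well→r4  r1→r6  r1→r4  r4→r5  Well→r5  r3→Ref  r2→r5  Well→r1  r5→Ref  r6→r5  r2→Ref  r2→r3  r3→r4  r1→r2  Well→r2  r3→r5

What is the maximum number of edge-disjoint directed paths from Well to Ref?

4

Assign every edge capacity 1; by Menger, the answer equals the max flow.
Path Well→r1→Ref (+1); total 1.
Path Well→r2→Ref (+1); total 2.
Path Well→r5→Ref (+1); total 3.
Path Well→r6→Ref (+1); total 4.
No residual Well→Ref path; max flow = 4.
Certifying cut of size 4: {Well→r1, Well→r2, Well→r6, r5→Ref}.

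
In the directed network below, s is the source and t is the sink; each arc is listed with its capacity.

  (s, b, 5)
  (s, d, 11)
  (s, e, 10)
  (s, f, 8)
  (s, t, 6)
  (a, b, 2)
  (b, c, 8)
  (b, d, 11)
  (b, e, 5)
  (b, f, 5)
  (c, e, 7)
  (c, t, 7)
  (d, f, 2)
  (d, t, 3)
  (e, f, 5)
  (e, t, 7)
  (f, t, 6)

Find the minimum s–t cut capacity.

Augment s→t: bottleneck 6, flow now 6.
Augment s→d→t: bottleneck 3, flow now 9.
Augment s→e→t: bottleneck 7, flow now 16.
Augment s→f→t: bottleneck 6, flow now 22.
Augment s→b→c→t: bottleneck 5, flow now 27.
No augmenting path remains; maximum flow = 27.
By max-flow min-cut, the minimum cut capacity equals the max flow.
In the residual graph, reachable from s: {s, d, e, f}.
Min-cut edges: s→b (5), s→t (6), d→t (3), e→t (7), f→t (6); capacity 5 + 6 + 3 + 7 + 6 = 27.

27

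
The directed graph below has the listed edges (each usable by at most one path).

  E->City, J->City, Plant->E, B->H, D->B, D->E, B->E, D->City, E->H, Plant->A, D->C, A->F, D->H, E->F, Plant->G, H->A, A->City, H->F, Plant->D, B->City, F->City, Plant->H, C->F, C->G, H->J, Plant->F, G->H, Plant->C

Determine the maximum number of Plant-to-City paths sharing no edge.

Assign every edge capacity 1; by Menger, the answer equals the max flow.
Path Plant→A→City (+1); total 1.
Path Plant→D→City (+1); total 2.
Path Plant→E→City (+1); total 3.
Path Plant→F→City (+1); total 4.
Path Plant→H→J→City (+1); total 5.
No residual Plant→City path; max flow = 5.
Certifying cut of size 5: {A→City, F→City, H→J, Plant→D, Plant→E}.

5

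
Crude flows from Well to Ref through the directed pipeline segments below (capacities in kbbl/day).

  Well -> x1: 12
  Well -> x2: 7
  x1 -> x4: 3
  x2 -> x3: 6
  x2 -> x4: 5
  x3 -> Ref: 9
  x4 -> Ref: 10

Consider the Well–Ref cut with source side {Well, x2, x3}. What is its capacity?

26

Edges leaving {Well, x2, x3}: Well→x1 (12), x2→x4 (5), x3→Ref (9).
Cut capacity = 12 + 5 + 9 = 26.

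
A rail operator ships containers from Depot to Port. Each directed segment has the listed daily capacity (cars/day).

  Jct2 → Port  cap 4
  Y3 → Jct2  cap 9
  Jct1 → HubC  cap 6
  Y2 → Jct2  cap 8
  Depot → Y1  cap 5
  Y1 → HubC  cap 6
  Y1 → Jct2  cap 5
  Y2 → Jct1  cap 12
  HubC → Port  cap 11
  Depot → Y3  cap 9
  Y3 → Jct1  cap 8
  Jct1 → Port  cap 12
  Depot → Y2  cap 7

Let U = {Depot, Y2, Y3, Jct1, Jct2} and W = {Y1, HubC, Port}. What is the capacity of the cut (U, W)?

Edges leaving {Depot, Y2, Y3, Jct1, Jct2}: Depot→Y1 (5), Jct1→HubC (6), Jct1→Port (12), Jct2→Port (4).
Cut capacity = 5 + 6 + 12 + 4 = 27.

27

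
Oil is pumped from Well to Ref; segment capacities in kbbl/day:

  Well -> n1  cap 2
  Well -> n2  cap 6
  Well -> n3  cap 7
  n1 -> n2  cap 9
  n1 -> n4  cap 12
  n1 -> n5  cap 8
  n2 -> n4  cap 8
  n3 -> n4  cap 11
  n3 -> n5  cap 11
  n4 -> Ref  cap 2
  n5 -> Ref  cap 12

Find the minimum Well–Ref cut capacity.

11

Augment Well→n1→n4→Ref: bottleneck 2, flow now 2.
Augment Well→n3→n5→Ref: bottleneck 7, flow now 9.
Augment Well→n2→n4→n1→n5→Ref: bottleneck 2, flow now 11. (uses reverse residual edge)
No augmenting path remains; maximum flow = 11.
By max-flow min-cut, the minimum cut capacity equals the max flow.
In the residual graph, reachable from Well: {Well, n2, n4}.
Min-cut edges: Well→n1 (2), Well→n3 (7), n4→Ref (2); capacity 2 + 7 + 2 = 11.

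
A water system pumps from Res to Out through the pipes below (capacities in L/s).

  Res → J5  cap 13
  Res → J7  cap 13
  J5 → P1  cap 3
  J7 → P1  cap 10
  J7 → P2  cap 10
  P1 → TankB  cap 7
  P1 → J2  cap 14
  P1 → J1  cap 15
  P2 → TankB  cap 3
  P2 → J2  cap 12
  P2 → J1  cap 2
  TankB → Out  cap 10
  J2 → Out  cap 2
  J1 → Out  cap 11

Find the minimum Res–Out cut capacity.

Augment Res→J5→P1→TankB→Out: bottleneck 3, flow now 3.
Augment Res→J7→P1→TankB→Out: bottleneck 4, flow now 7.
Augment Res→J7→P1→J2→Out: bottleneck 2, flow now 9.
Augment Res→J7→P1→J1→Out: bottleneck 4, flow now 13.
Augment Res→J7→P2→TankB→Out: bottleneck 3, flow now 16.
No augmenting path remains; maximum flow = 16.
By max-flow min-cut, the minimum cut capacity equals the max flow.
In the residual graph, reachable from Res: {Res, J5}.
Min-cut edges: Res→J7 (13), J5→P1 (3); capacity 13 + 3 = 16.

16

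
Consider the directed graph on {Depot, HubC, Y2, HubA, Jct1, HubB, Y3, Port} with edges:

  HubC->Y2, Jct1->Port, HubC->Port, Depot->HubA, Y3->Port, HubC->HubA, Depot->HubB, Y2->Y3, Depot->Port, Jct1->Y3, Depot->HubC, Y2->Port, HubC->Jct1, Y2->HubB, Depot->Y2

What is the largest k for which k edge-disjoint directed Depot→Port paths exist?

3

Assign every edge capacity 1; by Menger, the answer equals the max flow.
Path Depot→Port (+1); total 1.
Path Depot→HubC→Port (+1); total 2.
Path Depot→Y2→Port (+1); total 3.
No residual Depot→Port path; max flow = 3.
Certifying cut of size 3: {Depot→HubC, Depot→Port, Depot→Y2}.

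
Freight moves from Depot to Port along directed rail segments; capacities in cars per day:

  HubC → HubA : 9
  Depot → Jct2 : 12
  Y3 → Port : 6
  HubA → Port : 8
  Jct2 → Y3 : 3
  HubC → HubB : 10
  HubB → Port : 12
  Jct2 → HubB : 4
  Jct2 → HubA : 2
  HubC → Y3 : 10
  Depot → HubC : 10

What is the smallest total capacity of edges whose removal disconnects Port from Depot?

Augment Depot→HubC→HubA→Port: bottleneck 8, flow now 8.
Augment Depot→HubC→Y3→Port: bottleneck 2, flow now 10.
Augment Depot→Jct2→Y3→Port: bottleneck 3, flow now 13.
Augment Depot→Jct2→HubB→Port: bottleneck 4, flow now 17.
Augment Depot→Jct2→HubA→HubC→Y3→Port: bottleneck 1, flow now 18. (uses reverse residual edge)
Augment Depot→Jct2→HubA→HubC→HubB→Port: bottleneck 1, flow now 19. (uses reverse residual edge)
No augmenting path remains; maximum flow = 19.
By max-flow min-cut, the minimum cut capacity equals the max flow.
In the residual graph, reachable from Depot: {Depot, Jct2}.
Min-cut edges: Depot→HubC (10), Jct2→HubA (2), Jct2→Y3 (3), Jct2→HubB (4); capacity 10 + 2 + 3 + 4 = 19.

19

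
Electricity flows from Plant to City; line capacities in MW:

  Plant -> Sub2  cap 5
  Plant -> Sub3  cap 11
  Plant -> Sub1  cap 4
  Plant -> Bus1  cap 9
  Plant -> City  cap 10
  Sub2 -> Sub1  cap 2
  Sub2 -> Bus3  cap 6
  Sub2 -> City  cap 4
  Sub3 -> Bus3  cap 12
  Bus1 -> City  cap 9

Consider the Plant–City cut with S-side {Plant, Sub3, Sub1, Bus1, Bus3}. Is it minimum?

Given cut capacity: 5 + 10 + 9 = 24.
Augment Plant→City: bottleneck 10, flow now 10.
Augment Plant→Sub2→City: bottleneck 4, flow now 14.
Augment Plant→Bus1→City: bottleneck 9, flow now 23.
No augmenting path remains; maximum flow = 23.
In the residual graph, reachable from Plant: {Plant, Sub2, Sub3, Sub1, Bus3}.
Min-cut edges: Plant→Bus1 (9), Plant→City (10), Sub2→City (4); capacity 9 + 10 + 4 = 23.
Cut capacity 24 exceeds the max flow 23, so it is not minimum.

No — its capacity is 24, but the minimum cut has capacity 23.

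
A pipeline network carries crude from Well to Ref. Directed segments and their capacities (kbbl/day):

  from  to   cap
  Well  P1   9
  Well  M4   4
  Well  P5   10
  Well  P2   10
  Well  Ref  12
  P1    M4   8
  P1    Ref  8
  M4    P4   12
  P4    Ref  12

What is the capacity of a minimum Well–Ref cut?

25

Augment Well→Ref: bottleneck 12, flow now 12.
Augment Well→P1→Ref: bottleneck 8, flow now 20.
Augment Well→M4→P4→Ref: bottleneck 4, flow now 24.
Augment Well→P1→M4→P4→Ref: bottleneck 1, flow now 25.
No augmenting path remains; maximum flow = 25.
By max-flow min-cut, the minimum cut capacity equals the max flow.
In the residual graph, reachable from Well: {Well, P5, P2}.
Min-cut edges: Well→P1 (9), Well→M4 (4), Well→Ref (12); capacity 9 + 4 + 12 = 25.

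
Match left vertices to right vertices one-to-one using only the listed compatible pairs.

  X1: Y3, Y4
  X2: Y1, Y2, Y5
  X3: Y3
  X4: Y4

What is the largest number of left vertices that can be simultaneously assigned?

3

Unit-capacity flow: source→left, listed edges, right→sink; max matching = max flow.
Augmenting path X1→Y3 (+1); matched 1.
Augmenting path X2→Y1 (+1); matched 2.
Augmenting path X4→Y4 (+1); matched 3.
No augmenting path remains; maximum matching = 3.
König certificate: {X2, Y3, Y4} is a vertex cover of size 3 (every listed pair touches it), so no matching can be larger.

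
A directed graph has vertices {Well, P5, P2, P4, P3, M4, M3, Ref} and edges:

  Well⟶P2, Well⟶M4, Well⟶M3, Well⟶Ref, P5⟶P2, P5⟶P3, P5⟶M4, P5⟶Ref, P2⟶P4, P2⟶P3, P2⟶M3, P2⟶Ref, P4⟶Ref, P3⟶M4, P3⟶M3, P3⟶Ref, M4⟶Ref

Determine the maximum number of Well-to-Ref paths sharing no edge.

3

Assign every edge capacity 1; by Menger, the answer equals the max flow.
Path Well→Ref (+1); total 1.
Path Well→P2→Ref (+1); total 2.
Path Well→M4→Ref (+1); total 3.
No residual Well→Ref path; max flow = 3.
Certifying cut of size 3: {Well→M4, Well→P2, Well→Ref}.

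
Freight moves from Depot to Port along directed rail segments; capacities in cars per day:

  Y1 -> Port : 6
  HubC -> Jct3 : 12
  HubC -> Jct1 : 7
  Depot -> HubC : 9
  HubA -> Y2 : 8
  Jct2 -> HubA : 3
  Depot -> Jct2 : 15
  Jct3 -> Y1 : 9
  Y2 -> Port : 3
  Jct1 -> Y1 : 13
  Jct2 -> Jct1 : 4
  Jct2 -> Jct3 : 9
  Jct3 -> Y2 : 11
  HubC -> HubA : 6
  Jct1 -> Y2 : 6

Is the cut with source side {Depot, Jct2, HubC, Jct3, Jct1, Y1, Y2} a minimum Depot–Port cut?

Given cut capacity: 3 + 6 + 6 + 3 = 18.
Augment Depot→Jct2→Jct3→Y1→Port: bottleneck 6, flow now 6.
Augment Depot→Jct2→Jct3→Y2→Port: bottleneck 3, flow now 9.
No augmenting path remains; maximum flow = 9.
In the residual graph, reachable from Depot: {Depot, Jct2, HubC, Jct3, HubA, Jct1, Y1, Y2}.
Min-cut edges: Y1→Port (6), Y2→Port (3); capacity 6 + 3 = 9.
Cut capacity 18 exceeds the max flow 9, so it is not minimum.

No — its capacity is 18, but the minimum cut has capacity 9.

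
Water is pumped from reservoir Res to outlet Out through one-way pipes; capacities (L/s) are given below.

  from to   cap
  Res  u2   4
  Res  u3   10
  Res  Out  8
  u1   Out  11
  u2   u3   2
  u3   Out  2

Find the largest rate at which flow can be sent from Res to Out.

Augment Res→Out: bottleneck 8, flow now 8.
Augment Res→u3→Out: bottleneck 2, flow now 10.
No augmenting path remains; maximum flow = 10.
In the residual graph, reachable from Res: {Res, u2, u3}.
Min-cut edges: Res→Out (8), u3→Out (2); capacity 8 + 2 = 10.
This cut is saturated, so no flow can exceed 10.

10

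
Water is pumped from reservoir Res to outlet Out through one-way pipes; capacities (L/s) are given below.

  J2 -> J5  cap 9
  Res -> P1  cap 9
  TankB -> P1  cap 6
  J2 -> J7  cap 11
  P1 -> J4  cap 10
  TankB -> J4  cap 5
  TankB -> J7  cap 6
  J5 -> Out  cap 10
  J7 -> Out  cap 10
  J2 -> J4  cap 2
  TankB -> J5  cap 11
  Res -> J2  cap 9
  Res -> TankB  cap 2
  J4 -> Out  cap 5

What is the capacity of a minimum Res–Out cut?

16

Augment Res→TankB→J5→Out: bottleneck 2, flow now 2.
Augment Res→J2→J5→Out: bottleneck 8, flow now 10.
Augment Res→J2→J4→Out: bottleneck 1, flow now 11.
Augment Res→P1→J4→Out: bottleneck 4, flow now 15.
Augment Res→P1→J4→J2→J7→Out: bottleneck 1, flow now 16. (uses reverse residual edge)
No augmenting path remains; maximum flow = 16.
By max-flow min-cut, the minimum cut capacity equals the max flow.
In the residual graph, reachable from Res: {Res, P1, J4}.
Min-cut edges: Res→TankB (2), Res→J2 (9), J4→Out (5); capacity 2 + 9 + 5 = 16.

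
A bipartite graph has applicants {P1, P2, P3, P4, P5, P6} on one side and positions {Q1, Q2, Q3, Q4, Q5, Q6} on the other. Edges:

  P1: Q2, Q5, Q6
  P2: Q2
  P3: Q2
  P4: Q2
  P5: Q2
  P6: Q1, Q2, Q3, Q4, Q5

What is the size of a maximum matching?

3

Unit-capacity flow: source→left, listed edges, right→sink; max matching = max flow.
Augmenting path P1→Q2 (+1); matched 1.
Augmenting path P6→Q1 (+1); matched 2.
Augmenting path P2→Q2→P1→Q5 (+1); matched 3.
No augmenting path remains; maximum matching = 3.
König certificate: {P1, P6, Q2} is a vertex cover of size 3 (every listed pair touches it), so no matching can be larger.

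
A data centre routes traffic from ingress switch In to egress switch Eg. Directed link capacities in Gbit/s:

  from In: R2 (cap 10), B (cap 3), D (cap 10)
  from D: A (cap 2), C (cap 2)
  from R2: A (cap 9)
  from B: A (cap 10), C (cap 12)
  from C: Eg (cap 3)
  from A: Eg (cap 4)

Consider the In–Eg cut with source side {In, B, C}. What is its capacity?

33

Edges leaving {In, B, C}: In→D (10), In→R2 (10), B→A (10), C→Eg (3).
Cut capacity = 10 + 10 + 10 + 3 = 33.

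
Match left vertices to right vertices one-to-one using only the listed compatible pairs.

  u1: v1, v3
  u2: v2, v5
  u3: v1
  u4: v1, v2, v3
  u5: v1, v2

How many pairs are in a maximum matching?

Unit-capacity flow: source→left, listed edges, right→sink; max matching = max flow.
Augmenting path u1→v1 (+1); matched 1.
Augmenting path u2→v2 (+1); matched 2.
Augmenting path u4→v3 (+1); matched 3.
Augmenting path u5→v2→u2→v5 (+1); matched 4.
No augmenting path remains; maximum matching = 4.
König certificate: {u2, v1, v2, v3} is a vertex cover of size 4 (every listed pair touches it), so no matching can be larger.

4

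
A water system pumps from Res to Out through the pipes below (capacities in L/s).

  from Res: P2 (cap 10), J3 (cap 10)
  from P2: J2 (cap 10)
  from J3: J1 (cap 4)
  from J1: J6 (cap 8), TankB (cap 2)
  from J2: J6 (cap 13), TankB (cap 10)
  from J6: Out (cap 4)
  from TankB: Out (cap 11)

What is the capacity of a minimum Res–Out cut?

14

Augment Res→P2→J2→J6→Out: bottleneck 4, flow now 4.
Augment Res→P2→J2→TankB→Out: bottleneck 6, flow now 10.
Augment Res→J3→J1→TankB→Out: bottleneck 2, flow now 12.
Augment Res→J3→J1→J6→J2→TankB→Out: bottleneck 2, flow now 14. (uses reverse residual edge)
No augmenting path remains; maximum flow = 14.
By max-flow min-cut, the minimum cut capacity equals the max flow.
In the residual graph, reachable from Res: {Res, J3}.
Min-cut edges: Res→P2 (10), J3→J1 (4); capacity 10 + 4 = 14.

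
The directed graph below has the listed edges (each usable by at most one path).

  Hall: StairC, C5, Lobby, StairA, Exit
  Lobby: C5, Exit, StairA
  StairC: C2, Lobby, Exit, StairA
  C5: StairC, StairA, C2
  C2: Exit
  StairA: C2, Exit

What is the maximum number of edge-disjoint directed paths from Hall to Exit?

Assign every edge capacity 1; by Menger, the answer equals the max flow.
Path Hall→Exit (+1); total 1.
Path Hall→StairC→Exit (+1); total 2.
Path Hall→Lobby→Exit (+1); total 3.
Path Hall→StairA→Exit (+1); total 4.
Path Hall→C5→C2→Exit (+1); total 5.
No residual Hall→Exit path; max flow = 5.
Certifying cut of size 5: {Hall→C5, Hall→Exit, Hall→Lobby, Hall→StairA, Hall→StairC}.

5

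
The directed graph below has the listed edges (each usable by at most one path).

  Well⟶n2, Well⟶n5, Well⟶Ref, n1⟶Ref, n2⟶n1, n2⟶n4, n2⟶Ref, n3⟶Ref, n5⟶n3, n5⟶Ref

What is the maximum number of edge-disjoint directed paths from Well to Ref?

Assign every edge capacity 1; by Menger, the answer equals the max flow.
Path Well→Ref (+1); total 1.
Path Well→n2→Ref (+1); total 2.
Path Well→n5→Ref (+1); total 3.
No residual Well→Ref path; max flow = 3.
Certifying cut of size 3: {Well→Ref, Well→n2, Well→n5}.

3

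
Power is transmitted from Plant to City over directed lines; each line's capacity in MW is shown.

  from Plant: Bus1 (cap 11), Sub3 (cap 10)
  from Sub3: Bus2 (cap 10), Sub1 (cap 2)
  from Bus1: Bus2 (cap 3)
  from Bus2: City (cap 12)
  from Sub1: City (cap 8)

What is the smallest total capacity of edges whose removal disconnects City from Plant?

13

Augment Plant→Sub3→Bus2→City: bottleneck 10, flow now 10.
Augment Plant→Bus1→Bus2→City: bottleneck 2, flow now 12.
Augment Plant→Bus1→Bus2→Sub3→Sub1→City: bottleneck 1, flow now 13. (uses reverse residual edge)
No augmenting path remains; maximum flow = 13.
By max-flow min-cut, the minimum cut capacity equals the max flow.
In the residual graph, reachable from Plant: {Plant, Bus1}.
Min-cut edges: Plant→Sub3 (10), Bus1→Bus2 (3); capacity 10 + 3 = 13.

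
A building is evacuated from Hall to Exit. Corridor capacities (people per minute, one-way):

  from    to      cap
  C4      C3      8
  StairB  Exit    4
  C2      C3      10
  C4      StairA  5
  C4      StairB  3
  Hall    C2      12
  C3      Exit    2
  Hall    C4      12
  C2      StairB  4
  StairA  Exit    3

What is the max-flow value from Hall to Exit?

Augment Hall→C2→C3→Exit: bottleneck 2, flow now 2.
Augment Hall→C2→StairB→Exit: bottleneck 4, flow now 6.
Augment Hall→C4→StairA→Exit: bottleneck 3, flow now 9.
No augmenting path remains; maximum flow = 9.
In the residual graph, reachable from Hall: {Hall, C2, C4, C3, StairB, StairA}.
Min-cut edges: C3→Exit (2), StairB→Exit (4), StairA→Exit (3); capacity 2 + 4 + 3 = 9.
This cut is saturated, so no flow can exceed 9.

9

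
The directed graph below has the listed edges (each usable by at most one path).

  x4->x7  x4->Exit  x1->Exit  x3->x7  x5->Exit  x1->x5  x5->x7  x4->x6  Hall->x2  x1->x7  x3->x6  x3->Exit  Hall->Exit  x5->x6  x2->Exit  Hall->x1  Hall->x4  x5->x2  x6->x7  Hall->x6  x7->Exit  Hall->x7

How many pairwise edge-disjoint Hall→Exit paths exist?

Assign every edge capacity 1; by Menger, the answer equals the max flow.
Path Hall→Exit (+1); total 1.
Path Hall→x1→Exit (+1); total 2.
Path Hall→x2→Exit (+1); total 3.
Path Hall→x4→Exit (+1); total 4.
Path Hall→x7→Exit (+1); total 5.
No residual Hall→Exit path; max flow = 5.
Certifying cut of size 5: {Hall→Exit, Hall→x1, Hall→x2, Hall→x4, x7→Exit}.

5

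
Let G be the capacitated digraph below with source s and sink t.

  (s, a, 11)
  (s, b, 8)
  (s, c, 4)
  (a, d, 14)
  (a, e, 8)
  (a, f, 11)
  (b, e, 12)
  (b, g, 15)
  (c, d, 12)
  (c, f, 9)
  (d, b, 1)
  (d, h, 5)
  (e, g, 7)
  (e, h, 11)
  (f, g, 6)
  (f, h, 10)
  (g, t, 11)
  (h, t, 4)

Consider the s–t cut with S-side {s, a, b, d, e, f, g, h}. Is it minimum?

No — its capacity is 19, but the minimum cut has capacity 15.

Given cut capacity: 4 + 11 + 4 = 19.
Augment s→b→g→t: bottleneck 8, flow now 8.
Augment s→a→d→h→t: bottleneck 4, flow now 12.
Augment s→a→e→g→t: bottleneck 3, flow now 15.
No augmenting path remains; maximum flow = 15.
In the residual graph, reachable from s: {s, a, b, c, d, e, f, g, h}.
Min-cut edges: g→t (11), h→t (4); capacity 11 + 4 = 15.
Cut capacity 19 exceeds the max flow 15, so it is not minimum.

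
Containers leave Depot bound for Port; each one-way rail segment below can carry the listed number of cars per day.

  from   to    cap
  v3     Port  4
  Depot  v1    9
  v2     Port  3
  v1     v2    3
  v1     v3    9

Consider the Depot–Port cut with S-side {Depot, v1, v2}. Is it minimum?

No — its capacity is 12, but the minimum cut has capacity 7.

Given cut capacity: 9 + 3 = 12.
Augment Depot→v1→v2→Port: bottleneck 3, flow now 3.
Augment Depot→v1→v3→Port: bottleneck 4, flow now 7.
No augmenting path remains; maximum flow = 7.
In the residual graph, reachable from Depot: {Depot, v1, v3}.
Min-cut edges: v1→v2 (3), v3→Port (4); capacity 3 + 4 = 7.
Cut capacity 12 exceeds the max flow 7, so it is not minimum.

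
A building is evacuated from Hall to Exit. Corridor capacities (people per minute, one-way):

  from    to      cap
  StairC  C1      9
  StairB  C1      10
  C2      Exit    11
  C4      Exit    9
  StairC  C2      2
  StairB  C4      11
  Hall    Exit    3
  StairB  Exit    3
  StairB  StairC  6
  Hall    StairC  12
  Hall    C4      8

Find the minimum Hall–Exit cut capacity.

Augment Hall→Exit: bottleneck 3, flow now 3.
Augment Hall→C4→Exit: bottleneck 8, flow now 11.
Augment Hall→StairC→C2→Exit: bottleneck 2, flow now 13.
No augmenting path remains; maximum flow = 13.
By max-flow min-cut, the minimum cut capacity equals the max flow.
In the residual graph, reachable from Hall: {Hall, StairC, C1}.
Min-cut edges: Hall→C4 (8), Hall→Exit (3), StairC→C2 (2); capacity 8 + 3 + 2 = 13.

13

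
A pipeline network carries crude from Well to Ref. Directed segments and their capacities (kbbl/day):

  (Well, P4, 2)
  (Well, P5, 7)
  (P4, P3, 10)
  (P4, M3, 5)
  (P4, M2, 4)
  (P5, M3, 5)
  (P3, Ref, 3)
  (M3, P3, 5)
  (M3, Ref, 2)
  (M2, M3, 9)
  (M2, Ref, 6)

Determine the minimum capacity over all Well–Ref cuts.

7

Augment Well→P4→P3→Ref: bottleneck 2, flow now 2.
Augment Well→P5→M3→Ref: bottleneck 2, flow now 4.
Augment Well→P5→M3→P3→Ref: bottleneck 1, flow now 5.
Augment Well→P5→M3→P3→P4→M2→Ref: bottleneck 2, flow now 7. (uses reverse residual edge)
No augmenting path remains; maximum flow = 7.
By max-flow min-cut, the minimum cut capacity equals the max flow.
In the residual graph, reachable from Well: {Well, P5}.
Min-cut edges: Well→P4 (2), P5→M3 (5); capacity 2 + 5 = 7.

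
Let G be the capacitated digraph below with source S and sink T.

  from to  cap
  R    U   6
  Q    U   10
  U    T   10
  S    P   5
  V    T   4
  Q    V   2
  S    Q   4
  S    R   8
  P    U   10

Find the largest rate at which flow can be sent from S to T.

12

Augment S→P→U→T: bottleneck 5, flow now 5.
Augment S→Q→U→T: bottleneck 4, flow now 9.
Augment S→R→U→T: bottleneck 1, flow now 10.
Augment S→R→U→Q→V→T: bottleneck 2, flow now 12. (uses reverse residual edge)
No augmenting path remains; maximum flow = 12.
In the residual graph, reachable from S: {S, P, Q, R, U}.
Min-cut edges: Q→V (2), U→T (10); capacity 2 + 10 = 12.
This cut is saturated, so no flow can exceed 12.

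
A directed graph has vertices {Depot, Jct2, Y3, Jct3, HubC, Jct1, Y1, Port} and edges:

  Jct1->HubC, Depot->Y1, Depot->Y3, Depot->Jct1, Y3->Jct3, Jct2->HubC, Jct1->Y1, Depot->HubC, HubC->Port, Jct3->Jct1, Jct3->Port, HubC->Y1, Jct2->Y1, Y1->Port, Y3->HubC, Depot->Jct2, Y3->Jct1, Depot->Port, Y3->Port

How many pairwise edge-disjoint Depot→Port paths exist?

Assign every edge capacity 1; by Menger, the answer equals the max flow.
Path Depot→Port (+1); total 1.
Path Depot→Y3→Port (+1); total 2.
Path Depot→HubC→Port (+1); total 3.
Path Depot→Y1→Port (+1); total 4.
No residual Depot→Port path; max flow = 4.
Certifying cut of size 4: {Depot→Port, Depot→Y3, HubC→Port, Y1→Port}.

4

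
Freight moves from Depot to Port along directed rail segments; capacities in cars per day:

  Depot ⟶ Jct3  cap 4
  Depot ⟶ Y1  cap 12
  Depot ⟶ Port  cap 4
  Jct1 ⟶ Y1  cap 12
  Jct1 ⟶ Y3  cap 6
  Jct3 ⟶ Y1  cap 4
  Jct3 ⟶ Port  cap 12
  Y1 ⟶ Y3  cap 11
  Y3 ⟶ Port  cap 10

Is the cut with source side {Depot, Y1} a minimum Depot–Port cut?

No — its capacity is 19, but the minimum cut has capacity 18.

Given cut capacity: 4 + 4 + 11 = 19.
Augment Depot→Port: bottleneck 4, flow now 4.
Augment Depot→Jct3→Port: bottleneck 4, flow now 8.
Augment Depot→Y1→Y3→Port: bottleneck 10, flow now 18.
No augmenting path remains; maximum flow = 18.
In the residual graph, reachable from Depot: {Depot, Y1, Y3}.
Min-cut edges: Depot→Jct3 (4), Depot→Port (4), Y3→Port (10); capacity 4 + 4 + 10 = 18.
Cut capacity 19 exceeds the max flow 18, so it is not minimum.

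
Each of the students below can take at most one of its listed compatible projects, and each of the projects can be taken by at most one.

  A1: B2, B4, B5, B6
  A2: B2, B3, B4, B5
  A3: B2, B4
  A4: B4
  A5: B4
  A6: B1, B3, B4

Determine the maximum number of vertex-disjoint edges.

5

Unit-capacity flow: source→left, listed edges, right→sink; max matching = max flow.
Augmenting path A1→B2 (+1); matched 1.
Augmenting path A2→B3 (+1); matched 2.
Augmenting path A3→B4 (+1); matched 3.
Augmenting path A6→B1 (+1); matched 4.
Augmenting path A4→B4→A3→B2→A1→B5 (+1); matched 5.
No augmenting path remains; maximum matching = 5.
König certificate: {A1, A2, A3, A6, B4} is a vertex cover of size 5 (every listed pair touches it), so no matching can be larger.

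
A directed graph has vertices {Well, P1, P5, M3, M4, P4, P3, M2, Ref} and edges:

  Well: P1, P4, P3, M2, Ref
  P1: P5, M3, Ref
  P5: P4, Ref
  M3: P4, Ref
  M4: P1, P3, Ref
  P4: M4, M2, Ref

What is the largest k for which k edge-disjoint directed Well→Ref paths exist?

3

Assign every edge capacity 1; by Menger, the answer equals the max flow.
Path Well→Ref (+1); total 1.
Path Well→P1→Ref (+1); total 2.
Path Well→P4→Ref (+1); total 3.
No residual Well→Ref path; max flow = 3.
Certifying cut of size 3: {Well→P1, Well→P4, Well→Ref}.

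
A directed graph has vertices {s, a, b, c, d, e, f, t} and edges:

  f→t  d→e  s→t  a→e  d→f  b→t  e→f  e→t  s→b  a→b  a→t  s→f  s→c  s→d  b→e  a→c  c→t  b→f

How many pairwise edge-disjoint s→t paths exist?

5

Assign every edge capacity 1; by Menger, the answer equals the max flow.
Path s→t (+1); total 1.
Path s→b→t (+1); total 2.
Path s→c→t (+1); total 3.
Path s→f→t (+1); total 4.
Path s→d→e→t (+1); total 5.
No residual s→t path; max flow = 5.
Certifying cut of size 5: {s→b, s→c, s→d, s→f, s→t}.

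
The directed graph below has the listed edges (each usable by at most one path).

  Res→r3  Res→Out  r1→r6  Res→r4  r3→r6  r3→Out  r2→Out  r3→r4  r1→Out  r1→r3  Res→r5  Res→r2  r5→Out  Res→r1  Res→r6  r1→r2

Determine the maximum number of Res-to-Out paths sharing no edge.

Assign every edge capacity 1; by Menger, the answer equals the max flow.
Path Res→Out (+1); total 1.
Path Res→r1→Out (+1); total 2.
Path Res→r2→Out (+1); total 3.
Path Res→r3→Out (+1); total 4.
Path Res→r5→Out (+1); total 5.
No residual Res→Out path; max flow = 5.
Certifying cut of size 5: {Res→Out, Res→r1, Res→r2, Res→r3, Res→r5}.

5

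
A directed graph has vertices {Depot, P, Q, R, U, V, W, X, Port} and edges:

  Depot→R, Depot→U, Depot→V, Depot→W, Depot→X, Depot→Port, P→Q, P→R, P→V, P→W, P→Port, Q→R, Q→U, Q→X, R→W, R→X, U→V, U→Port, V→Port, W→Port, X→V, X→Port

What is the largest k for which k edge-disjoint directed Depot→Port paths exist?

5

Assign every edge capacity 1; by Menger, the answer equals the max flow.
Path Depot→Port (+1); total 1.
Path Depot→U→Port (+1); total 2.
Path Depot→V→Port (+1); total 3.
Path Depot→W→Port (+1); total 4.
Path Depot→X→Port (+1); total 5.
No residual Depot→Port path; max flow = 5.
Certifying cut of size 5: {Depot→Port, Depot→U, V→Port, W→Port, X→Port}.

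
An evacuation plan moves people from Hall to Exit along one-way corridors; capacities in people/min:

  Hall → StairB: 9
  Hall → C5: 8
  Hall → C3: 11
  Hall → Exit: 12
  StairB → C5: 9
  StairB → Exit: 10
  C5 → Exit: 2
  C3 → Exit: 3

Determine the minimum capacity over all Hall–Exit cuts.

26

Augment Hall→Exit: bottleneck 12, flow now 12.
Augment Hall→StairB→Exit: bottleneck 9, flow now 21.
Augment Hall→C5→Exit: bottleneck 2, flow now 23.
Augment Hall→C3→Exit: bottleneck 3, flow now 26.
No augmenting path remains; maximum flow = 26.
By max-flow min-cut, the minimum cut capacity equals the max flow.
In the residual graph, reachable from Hall: {Hall, C5, C3}.
Min-cut edges: Hall→StairB (9), Hall→Exit (12), C5→Exit (2), C3→Exit (3); capacity 9 + 12 + 2 + 3 = 26.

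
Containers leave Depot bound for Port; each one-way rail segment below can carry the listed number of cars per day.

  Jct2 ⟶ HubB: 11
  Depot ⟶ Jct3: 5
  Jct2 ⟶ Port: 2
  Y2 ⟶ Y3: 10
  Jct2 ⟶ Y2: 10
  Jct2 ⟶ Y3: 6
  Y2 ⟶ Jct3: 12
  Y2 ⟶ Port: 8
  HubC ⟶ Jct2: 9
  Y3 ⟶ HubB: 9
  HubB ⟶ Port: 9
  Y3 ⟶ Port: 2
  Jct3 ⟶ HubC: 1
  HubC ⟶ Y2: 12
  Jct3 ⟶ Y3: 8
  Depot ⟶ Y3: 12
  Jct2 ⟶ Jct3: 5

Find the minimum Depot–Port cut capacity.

12

Augment Depot→Y3→Port: bottleneck 2, flow now 2.
Augment Depot→Y3→HubB→Port: bottleneck 9, flow now 11.
Augment Depot→Jct3→HubC→Jct2→Port: bottleneck 1, flow now 12.
No augmenting path remains; maximum flow = 12.
By max-flow min-cut, the minimum cut capacity equals the max flow.
In the residual graph, reachable from Depot: {Depot, Jct3, Y3}.
Min-cut edges: Jct3→HubC (1), Y3→HubB (9), Y3→Port (2); capacity 1 + 9 + 2 = 12.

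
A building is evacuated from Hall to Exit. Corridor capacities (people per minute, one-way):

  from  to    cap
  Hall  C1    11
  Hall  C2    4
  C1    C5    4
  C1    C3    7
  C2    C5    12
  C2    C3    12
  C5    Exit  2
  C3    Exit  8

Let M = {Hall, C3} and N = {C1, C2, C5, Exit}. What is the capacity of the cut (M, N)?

Edges leaving {Hall, C3}: Hall→C1 (11), Hall→C2 (4), C3→Exit (8).
Cut capacity = 11 + 4 + 8 = 23.

23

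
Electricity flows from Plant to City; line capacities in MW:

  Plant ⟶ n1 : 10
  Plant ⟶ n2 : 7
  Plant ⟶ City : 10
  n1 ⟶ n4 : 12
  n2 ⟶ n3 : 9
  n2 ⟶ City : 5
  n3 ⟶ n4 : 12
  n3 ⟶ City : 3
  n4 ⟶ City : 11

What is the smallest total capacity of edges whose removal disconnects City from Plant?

Augment Plant→City: bottleneck 10, flow now 10.
Augment Plant→n2→City: bottleneck 5, flow now 15.
Augment Plant→n1→n4→City: bottleneck 10, flow now 25.
Augment Plant→n2→n3→City: bottleneck 2, flow now 27.
No augmenting path remains; maximum flow = 27.
By max-flow min-cut, the minimum cut capacity equals the max flow.
In the residual graph, reachable from Plant: {Plant}.
Min-cut edges: Plant→n1 (10), Plant→n2 (7), Plant→City (10); capacity 10 + 7 + 10 = 27.

27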